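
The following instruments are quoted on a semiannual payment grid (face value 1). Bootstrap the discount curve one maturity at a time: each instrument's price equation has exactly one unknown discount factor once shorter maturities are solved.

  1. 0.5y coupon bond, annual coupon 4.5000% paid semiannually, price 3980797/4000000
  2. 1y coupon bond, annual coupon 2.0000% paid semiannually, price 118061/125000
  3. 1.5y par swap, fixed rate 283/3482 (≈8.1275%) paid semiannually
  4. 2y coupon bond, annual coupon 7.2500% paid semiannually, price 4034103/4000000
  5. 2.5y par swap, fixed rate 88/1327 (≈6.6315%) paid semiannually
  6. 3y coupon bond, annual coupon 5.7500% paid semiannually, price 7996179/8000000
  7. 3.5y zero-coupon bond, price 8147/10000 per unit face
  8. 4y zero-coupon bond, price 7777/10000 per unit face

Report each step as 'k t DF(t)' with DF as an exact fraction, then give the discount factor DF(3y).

1 1/2 9733/10000
2 1 1851/2000
3 3/2 2217/2500
4 2 4379/5000
5 5/2 1063/1250
6 3 1691/2000
7 7/2 8147/10000
8 4 7777/10000
DF(3y) = 1691/2000 ≈ 0.845500

step 1 [0.5y] bond c/2=9/400: DF=(3980797/4000000 − 9/400·(0))/(1+9/400) = 9733/10000 ≈ 0.973300
step 2 [1y] bond c/2=1/100: DF=(118061/125000 − 1/100·(0.973300))/(1+1/100) = 1851/2000 ≈ 0.925500
step 3 [1.5y] swap r/2=283/6964: DF=(1 − 283/6964·(0.973300+0.925500))/(1+283/6964) = 2217/2500 ≈ 0.886800
step 4 [2y] bond c/2=29/800: DF=(4034103/4000000 − 29/800·(0.973300+0.925500+0.886800))/(1+29/800) = 4379/5000 ≈ 0.875800
step 5 [2.5y] swap r/2=44/1327: DF=(1 − 44/1327·(0.973300+0.925500+0.886800+0.875800))/(1+44/1327) = 1063/1250 ≈ 0.850400
step 6 [3y] bond c/2=23/800: DF=(7996179/8000000 − 23/800·(0.973300+0.925500+0.886800+0.875800+0.850400))/(1+23/800) = 1691/2000 ≈ 0.845500
step 7 [3.5y] zero: DF = P = 8147/10000 ≈ 0.814700
step 8 [4y] zero: DF = P = 7777/10000 ≈ 0.777700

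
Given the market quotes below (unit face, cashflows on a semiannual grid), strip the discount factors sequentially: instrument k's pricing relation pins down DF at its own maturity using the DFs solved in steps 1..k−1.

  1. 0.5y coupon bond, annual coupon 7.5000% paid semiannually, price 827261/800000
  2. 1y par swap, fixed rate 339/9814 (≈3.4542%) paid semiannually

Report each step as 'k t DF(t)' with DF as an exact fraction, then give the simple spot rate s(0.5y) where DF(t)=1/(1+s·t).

1 1/2 9967/10000
2 1 9661/10000
s(0.5y) = (1/(9967/10000) − 1)/(1/2) = 66/9967 ≈ 0.6622%

step 1 [0.5y] bond c/2=3/80: DF=(827261/800000 − 3/80·(0))/(1+3/80) = 9967/10000 ≈ 0.996700
step 2 [1y] swap r/2=339/19628: DF=(1 − 339/19628·(0.996700))/(1+339/19628) = 9661/10000 ≈ 0.966100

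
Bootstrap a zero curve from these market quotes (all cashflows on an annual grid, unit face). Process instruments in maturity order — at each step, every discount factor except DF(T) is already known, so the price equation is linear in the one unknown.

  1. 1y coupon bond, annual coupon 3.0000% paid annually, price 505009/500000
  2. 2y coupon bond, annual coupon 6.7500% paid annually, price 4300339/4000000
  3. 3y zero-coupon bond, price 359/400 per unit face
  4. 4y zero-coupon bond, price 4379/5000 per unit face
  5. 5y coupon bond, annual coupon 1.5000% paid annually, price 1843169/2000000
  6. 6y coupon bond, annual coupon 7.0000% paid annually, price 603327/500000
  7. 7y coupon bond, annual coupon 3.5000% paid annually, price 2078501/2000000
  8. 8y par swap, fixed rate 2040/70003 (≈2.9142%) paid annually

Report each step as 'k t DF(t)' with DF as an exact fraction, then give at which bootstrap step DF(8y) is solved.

1 1 4903/5000
2 2 9451/10000
3 3 359/400
4 4 4379/5000
5 5 8533/10000
6 6 8299/10000
7 7 8221/10000
8 8 199/250
DF(8y) is solved at step 8

step 1 [1y] bond c/1=3/100: DF=(505009/500000 − 3/100·(0))/(1+3/100) = 4903/5000 ≈ 0.980600
step 2 [2y] bond c/1=27/400: DF=(4300339/4000000 − 27/400·(0.980600))/(1+27/400) = 9451/10000 ≈ 0.945100
step 3 [3y] zero: DF = P = 359/400 ≈ 0.897500
step 4 [4y] zero: DF = P = 4379/5000 ≈ 0.875800
step 5 [5y] bond c/1=3/200: DF=(1843169/2000000 − 3/200·(0.980600+0.945100+0.897500+0.875800))/(1+3/200) = 8533/10000 ≈ 0.853300
step 6 [6y] bond c/1=7/100: DF=(603327/500000 − 7/100·(0.980600+0.945100+0.897500+0.875800+0.853300))/(1+7/100) = 8299/10000 ≈ 0.829900
step 7 [7y] bond c/1=7/200: DF=(2078501/2000000 − 7/200·(0.980600+0.945100+0.897500+0.875800+0.853300+0.829900))/(1+7/200) = 8221/10000 ≈ 0.822100
step 8 [8y] swap r/1=2040/70003: DF=(1 − 2040/70003·(0.980600+0.945100+0.897500+0.875800+0.853300+0.829900+0.822100))/(1+2040/70003) = 199/250 ≈ 0.796000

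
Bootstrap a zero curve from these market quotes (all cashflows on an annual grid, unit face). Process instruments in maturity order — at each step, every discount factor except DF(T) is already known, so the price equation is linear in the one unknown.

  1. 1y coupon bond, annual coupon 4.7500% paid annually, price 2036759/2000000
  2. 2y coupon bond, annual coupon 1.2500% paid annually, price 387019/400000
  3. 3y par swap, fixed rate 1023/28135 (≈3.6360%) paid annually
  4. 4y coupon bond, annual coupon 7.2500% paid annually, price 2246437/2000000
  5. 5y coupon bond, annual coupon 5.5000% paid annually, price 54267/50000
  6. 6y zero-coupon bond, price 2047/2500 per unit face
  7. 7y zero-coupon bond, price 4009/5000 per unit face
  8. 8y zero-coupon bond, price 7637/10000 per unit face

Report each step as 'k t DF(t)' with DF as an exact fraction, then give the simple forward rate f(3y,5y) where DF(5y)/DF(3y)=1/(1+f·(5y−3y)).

step 1 [1y] bond c/1=19/400: DF=(2036759/2000000 − 19/400·(0))/(1+19/400) = 4861/5000 ≈ 0.972200
step 2 [2y] bond c/1=1/80: DF=(387019/400000 − 1/80·(0.972200))/(1+1/80) = 2359/2500 ≈ 0.943600
step 3 [3y] swap r/1=1023/28135: DF=(1 − 1023/28135·(0.972200+0.943600))/(1+1023/28135) = 8977/10000 ≈ 0.897700
step 4 [4y] bond c/1=29/400: DF=(2246437/2000000 − 29/400·(0.972200+0.943600+0.897700))/(1+29/400) = 8571/10000 ≈ 0.857100
step 5 [5y] bond c/1=11/200: DF=(54267/50000 − 11/200·(0.972200+0.943600+0.897700+0.857100))/(1+11/200) = 4187/5000 ≈ 0.837400
step 6 [6y] zero: DF = P = 2047/2500 ≈ 0.818800
step 7 [7y] zero: DF = P = 4009/5000 ≈ 0.801800
step 8 [8y] zero: DF = P = 7637/10000 ≈ 0.763700

1 1 4861/5000
2 2 2359/2500
3 3 8977/10000
4 4 8571/10000
5 5 4187/5000
6 6 2047/2500
7 7 4009/5000
8 8 7637/10000
f(3y,5y) = ((8977/10000)/(4187/5000) − 1)/(2) = 603/16748 ≈ 3.6004%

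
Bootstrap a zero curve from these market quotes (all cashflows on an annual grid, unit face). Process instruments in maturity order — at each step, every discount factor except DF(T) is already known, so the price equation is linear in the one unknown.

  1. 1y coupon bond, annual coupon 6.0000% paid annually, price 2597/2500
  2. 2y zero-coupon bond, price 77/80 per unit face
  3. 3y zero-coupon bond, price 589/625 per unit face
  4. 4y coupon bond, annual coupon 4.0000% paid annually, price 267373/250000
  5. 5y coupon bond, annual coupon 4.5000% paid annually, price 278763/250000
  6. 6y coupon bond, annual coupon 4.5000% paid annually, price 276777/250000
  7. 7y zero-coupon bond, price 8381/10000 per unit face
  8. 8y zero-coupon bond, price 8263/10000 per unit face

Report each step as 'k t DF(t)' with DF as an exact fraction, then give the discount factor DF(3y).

step 1 [1y] bond c/1=3/50: DF=(2597/2500 − 3/50·(0))/(1+3/50) = 49/50 ≈ 0.980000
step 2 [2y] zero: DF = P = 77/80 ≈ 0.962500
step 3 [3y] zero: DF = P = 589/625 ≈ 0.942400
step 4 [4y] bond c/1=1/25: DF=(267373/250000 − 1/25·(0.980000+0.962500+0.942400))/(1+1/25) = 4587/5000 ≈ 0.917400
step 5 [5y] bond c/1=9/200: DF=(278763/250000 − 9/200·(0.980000+0.962500+0.942400+0.917400))/(1+9/200) = 9033/10000 ≈ 0.903300
step 6 [6y] bond c/1=9/200: DF=(276777/250000 − 9/200·(0.980000+0.962500+0.942400+0.917400+0.903300))/(1+9/200) = 1071/1250 ≈ 0.856800
step 7 [7y] zero: DF = P = 8381/10000 ≈ 0.838100
step 8 [8y] zero: DF = P = 8263/10000 ≈ 0.826300

1 1 49/50
2 2 77/80
3 3 589/625
4 4 4587/5000
5 5 9033/10000
6 6 1071/1250
7 7 8381/10000
8 8 8263/10000
DF(3y) = 589/625 ≈ 0.942400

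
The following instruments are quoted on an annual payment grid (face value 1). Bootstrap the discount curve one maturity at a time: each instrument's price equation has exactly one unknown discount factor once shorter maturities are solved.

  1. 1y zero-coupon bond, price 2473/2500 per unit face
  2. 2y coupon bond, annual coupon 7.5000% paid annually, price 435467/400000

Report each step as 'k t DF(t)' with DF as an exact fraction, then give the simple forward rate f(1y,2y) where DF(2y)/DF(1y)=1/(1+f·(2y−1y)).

1 1 2473/2500
2 2 9437/10000
f(1y,2y) = ((2473/2500)/(9437/10000) − 1)/(1) = 455/9437 ≈ 4.8214%

step 1 [1y] zero: DF = P = 2473/2500 ≈ 0.989200
step 2 [2y] bond c/1=3/40: DF=(435467/400000 − 3/40·(0.989200))/(1+3/40) = 9437/10000 ≈ 0.943700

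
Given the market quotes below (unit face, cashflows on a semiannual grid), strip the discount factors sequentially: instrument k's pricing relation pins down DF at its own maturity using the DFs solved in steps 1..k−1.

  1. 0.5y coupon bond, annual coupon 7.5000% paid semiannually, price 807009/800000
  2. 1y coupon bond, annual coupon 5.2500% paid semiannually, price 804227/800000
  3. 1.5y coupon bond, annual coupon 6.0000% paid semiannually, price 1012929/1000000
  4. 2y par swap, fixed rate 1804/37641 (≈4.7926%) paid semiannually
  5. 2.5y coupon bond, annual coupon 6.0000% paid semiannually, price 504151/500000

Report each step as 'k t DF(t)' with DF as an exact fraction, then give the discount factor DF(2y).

1 1/2 9723/10000
2 1 9547/10000
3 3/2 9273/10000
4 2 4549/5000
5 5/2 8693/10000
DF(2y) = 4549/5000 ≈ 0.909800

step 1 [0.5y] bond c/2=3/80: DF=(807009/800000 − 3/80·(0))/(1+3/80) = 9723/10000 ≈ 0.972300
step 2 [1y] bond c/2=21/800: DF=(804227/800000 − 21/800·(0.972300))/(1+21/800) = 9547/10000 ≈ 0.954700
step 3 [1.5y] bond c/2=3/100: DF=(1012929/1000000 − 3/100·(0.972300+0.954700))/(1+3/100) = 9273/10000 ≈ 0.927300
step 4 [2y] swap r/2=902/37641: DF=(1 − 902/37641·(0.972300+0.954700+0.927300))/(1+902/37641) = 4549/5000 ≈ 0.909800
step 5 [2.5y] bond c/2=3/100: DF=(504151/500000 − 3/100·(0.972300+0.954700+0.927300+0.909800))/(1+3/100) = 8693/10000 ≈ 0.869300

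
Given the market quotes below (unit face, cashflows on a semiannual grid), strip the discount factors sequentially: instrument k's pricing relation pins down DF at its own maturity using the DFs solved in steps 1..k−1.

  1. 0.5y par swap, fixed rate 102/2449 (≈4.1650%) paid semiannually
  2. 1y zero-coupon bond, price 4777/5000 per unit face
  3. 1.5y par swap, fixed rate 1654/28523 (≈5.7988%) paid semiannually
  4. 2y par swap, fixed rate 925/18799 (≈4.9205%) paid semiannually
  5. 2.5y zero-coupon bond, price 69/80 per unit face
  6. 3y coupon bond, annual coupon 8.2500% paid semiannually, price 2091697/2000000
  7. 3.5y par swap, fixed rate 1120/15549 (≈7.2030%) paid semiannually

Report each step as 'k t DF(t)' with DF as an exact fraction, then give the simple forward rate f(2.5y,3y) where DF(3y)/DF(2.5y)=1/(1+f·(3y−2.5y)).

step 1 [0.5y] swap r/2=51/2449: DF=(1 − 51/2449·(0))/(1+51/2449) = 2449/2500 ≈ 0.979600
step 2 [1y] zero: DF = P = 4777/5000 ≈ 0.955400
step 3 [1.5y] swap r/2=827/28523: DF=(1 − 827/28523·(0.979600+0.955400))/(1+827/28523) = 9173/10000 ≈ 0.917300
step 4 [2y] swap r/2=925/37598: DF=(1 − 925/37598·(0.979600+0.955400+0.917300))/(1+925/37598) = 363/400 ≈ 0.907500
step 5 [2.5y] zero: DF = P = 69/80 ≈ 0.862500
step 6 [3y] bond c/2=33/800: DF=(2091697/2000000 − 33/800·(0.979600+0.955400+0.917300+0.907500+0.862500))/(1+33/800) = 8213/10000 ≈ 0.821300
step 7 [3.5y] swap r/2=560/15549: DF=(1 − 560/15549·(0.979600+0.955400+0.917300+0.907500+0.862500+0.821300))/(1+560/15549) = 97/125 ≈ 0.776000

1 1/2 2449/2500
2 1 4777/5000
3 3/2 9173/10000
4 2 363/400
5 5/2 69/80
6 3 8213/10000
7 7/2 97/125
f(2.5y,3y) = ((69/80)/(8213/10000) − 1)/(1/2) = 824/8213 ≈ 10.0329%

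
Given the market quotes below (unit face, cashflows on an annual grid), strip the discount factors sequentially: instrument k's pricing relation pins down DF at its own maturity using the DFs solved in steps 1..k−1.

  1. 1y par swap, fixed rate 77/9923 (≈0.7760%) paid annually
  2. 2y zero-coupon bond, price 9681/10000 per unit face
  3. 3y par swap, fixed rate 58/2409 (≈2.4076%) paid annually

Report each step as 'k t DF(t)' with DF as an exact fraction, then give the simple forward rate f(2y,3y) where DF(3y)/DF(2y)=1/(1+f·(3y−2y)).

step 1 [1y] swap r/1=77/9923: DF=(1 − 77/9923·(0))/(1+77/9923) = 9923/10000 ≈ 0.992300
step 2 [2y] zero: DF = P = 9681/10000 ≈ 0.968100
step 3 [3y] swap r/1=58/2409: DF=(1 − 58/2409·(0.992300+0.968100))/(1+58/2409) = 1163/1250 ≈ 0.930400

1 1 9923/10000
2 2 9681/10000
3 3 1163/1250
f(2y,3y) = ((9681/10000)/(1163/1250) − 1)/(1) = 377/9304 ≈ 4.0520%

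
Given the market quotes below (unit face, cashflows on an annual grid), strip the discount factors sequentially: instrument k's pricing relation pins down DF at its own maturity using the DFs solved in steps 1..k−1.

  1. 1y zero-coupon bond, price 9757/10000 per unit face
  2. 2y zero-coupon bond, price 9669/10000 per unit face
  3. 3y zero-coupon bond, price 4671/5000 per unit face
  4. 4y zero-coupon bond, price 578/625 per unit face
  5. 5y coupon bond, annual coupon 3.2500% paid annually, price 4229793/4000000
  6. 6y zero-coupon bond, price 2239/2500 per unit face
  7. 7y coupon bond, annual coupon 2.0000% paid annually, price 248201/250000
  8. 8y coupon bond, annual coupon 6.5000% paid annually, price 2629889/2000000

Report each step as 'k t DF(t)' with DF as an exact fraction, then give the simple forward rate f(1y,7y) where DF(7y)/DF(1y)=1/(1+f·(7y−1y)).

step 1 [1y] zero: DF = P = 9757/10000 ≈ 0.975700
step 2 [2y] zero: DF = P = 9669/10000 ≈ 0.966900
step 3 [3y] zero: DF = P = 4671/5000 ≈ 0.934200
step 4 [4y] zero: DF = P = 578/625 ≈ 0.924800
step 5 [5y] bond c/1=13/400: DF=(4229793/4000000 − 13/400·(0.975700+0.966900+0.934200+0.924800))/(1+13/400) = 1809/2000 ≈ 0.904500
step 6 [6y] zero: DF = P = 2239/2500 ≈ 0.895600
step 7 [7y] bond c/1=1/50: DF=(248201/250000 − 1/50·(0.975700+0.966900+0.934200+0.924800+0.904500+0.895600))/(1+1/50) = 1727/2000 ≈ 0.863500
step 8 [8y] bond c/1=13/200: DF=(2629889/2000000 − 13/200·(0.975700+0.966900+0.934200+0.924800+0.904500+0.895600+0.863500))/(1+13/200) = 8401/10000 ≈ 0.840100

1 1 9757/10000
2 2 9669/10000
3 3 4671/5000
4 4 578/625
5 5 1809/2000
6 6 2239/2500
7 7 1727/2000
8 8 8401/10000
f(1y,7y) = ((9757/10000)/(1727/2000) − 1)/(6) = 17/785 ≈ 2.1656%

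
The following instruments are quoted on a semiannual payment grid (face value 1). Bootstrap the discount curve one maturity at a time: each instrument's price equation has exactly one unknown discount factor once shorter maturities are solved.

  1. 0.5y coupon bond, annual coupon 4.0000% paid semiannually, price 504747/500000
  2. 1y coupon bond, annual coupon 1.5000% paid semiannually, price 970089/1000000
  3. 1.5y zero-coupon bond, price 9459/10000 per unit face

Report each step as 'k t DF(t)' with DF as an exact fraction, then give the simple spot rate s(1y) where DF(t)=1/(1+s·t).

step 1 [0.5y] bond c/2=1/50: DF=(504747/500000 − 1/50·(0))/(1+1/50) = 9897/10000 ≈ 0.989700
step 2 [1y] bond c/2=3/400: DF=(970089/1000000 − 3/400·(0.989700))/(1+3/400) = 1911/2000 ≈ 0.955500
step 3 [1.5y] zero: DF = P = 9459/10000 ≈ 0.945900

1 1/2 9897/10000
2 1 1911/2000
3 3/2 9459/10000
s(1y) = (1/(1911/2000) − 1)/(1) = 89/1911 ≈ 4.6572%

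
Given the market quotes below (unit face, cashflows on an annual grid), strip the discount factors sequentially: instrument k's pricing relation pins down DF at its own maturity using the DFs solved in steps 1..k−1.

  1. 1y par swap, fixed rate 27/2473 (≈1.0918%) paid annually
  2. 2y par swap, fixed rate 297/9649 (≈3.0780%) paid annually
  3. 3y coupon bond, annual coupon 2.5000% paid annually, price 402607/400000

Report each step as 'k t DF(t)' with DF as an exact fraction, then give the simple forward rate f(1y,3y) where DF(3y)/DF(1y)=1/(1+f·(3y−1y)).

step 1 [1y] swap r/1=27/2473: DF=(1 − 27/2473·(0))/(1+27/2473) = 2473/2500 ≈ 0.989200
step 2 [2y] swap r/1=297/9649: DF=(1 − 297/9649·(0.989200))/(1+297/9649) = 4703/5000 ≈ 0.940600
step 3 [3y] bond c/1=1/40: DF=(402607/400000 − 1/40·(0.989200+0.940600))/(1+1/40) = 9349/10000 ≈ 0.934900

1 1 2473/2500
2 2 4703/5000
3 3 9349/10000
f(1y,3y) = ((2473/2500)/(9349/10000) − 1)/(2) = 543/18698 ≈ 2.9041%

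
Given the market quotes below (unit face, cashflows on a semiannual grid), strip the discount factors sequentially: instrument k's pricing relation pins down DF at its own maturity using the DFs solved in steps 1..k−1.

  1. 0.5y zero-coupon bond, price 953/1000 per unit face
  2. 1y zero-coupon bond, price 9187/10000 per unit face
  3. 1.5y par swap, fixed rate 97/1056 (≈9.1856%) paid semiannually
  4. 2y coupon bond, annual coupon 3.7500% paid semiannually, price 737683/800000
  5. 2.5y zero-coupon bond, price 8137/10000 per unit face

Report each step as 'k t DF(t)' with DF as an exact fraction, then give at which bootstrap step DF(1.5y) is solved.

step 1 [0.5y] zero: DF = P = 953/1000 ≈ 0.953000
step 2 [1y] zero: DF = P = 9187/10000 ≈ 0.918700
step 3 [1.5y] swap r/2=97/2112: DF=(1 − 97/2112·(0.953000+0.918700))/(1+97/2112) = 8739/10000 ≈ 0.873900
step 4 [2y] bond c/2=3/160: DF=(737683/800000 − 3/160·(0.953000+0.918700+0.873900))/(1+3/160) = 4273/5000 ≈ 0.854600
step 5 [2.5y] zero: DF = P = 8137/10000 ≈ 0.813700

1 1/2 953/1000
2 1 9187/10000
3 3/2 8739/10000
4 2 4273/5000
5 5/2 8137/10000
DF(1.5y) is solved at step 3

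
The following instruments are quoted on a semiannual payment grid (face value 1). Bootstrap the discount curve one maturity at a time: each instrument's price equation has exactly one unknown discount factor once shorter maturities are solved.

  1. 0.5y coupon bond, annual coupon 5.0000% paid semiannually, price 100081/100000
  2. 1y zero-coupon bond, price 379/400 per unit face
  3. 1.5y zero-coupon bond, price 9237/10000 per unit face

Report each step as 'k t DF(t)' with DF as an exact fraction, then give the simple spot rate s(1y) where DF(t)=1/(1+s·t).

step 1 [0.5y] bond c/2=1/40: DF=(100081/100000 − 1/40·(0))/(1+1/40) = 2441/2500 ≈ 0.976400
step 2 [1y] zero: DF = P = 379/400 ≈ 0.947500
step 3 [1.5y] zero: DF = P = 9237/10000 ≈ 0.923700

1 1/2 2441/2500
2 1 379/400
3 3/2 9237/10000
s(1y) = (1/(379/400) − 1)/(1) = 21/379 ≈ 5.5409%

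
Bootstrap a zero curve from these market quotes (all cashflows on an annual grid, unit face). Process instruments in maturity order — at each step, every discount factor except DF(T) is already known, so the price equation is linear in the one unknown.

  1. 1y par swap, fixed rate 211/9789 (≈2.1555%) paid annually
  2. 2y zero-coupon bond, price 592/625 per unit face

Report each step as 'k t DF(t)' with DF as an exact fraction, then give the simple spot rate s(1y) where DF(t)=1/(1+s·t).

step 1 [1y] swap r/1=211/9789: DF=(1 − 211/9789·(0))/(1+211/9789) = 9789/10000 ≈ 0.978900
step 2 [2y] zero: DF = P = 592/625 ≈ 0.947200

1 1 9789/10000
2 2 592/625
s(1y) = (1/(9789/10000) − 1)/(1) = 211/9789 ≈ 2.1555%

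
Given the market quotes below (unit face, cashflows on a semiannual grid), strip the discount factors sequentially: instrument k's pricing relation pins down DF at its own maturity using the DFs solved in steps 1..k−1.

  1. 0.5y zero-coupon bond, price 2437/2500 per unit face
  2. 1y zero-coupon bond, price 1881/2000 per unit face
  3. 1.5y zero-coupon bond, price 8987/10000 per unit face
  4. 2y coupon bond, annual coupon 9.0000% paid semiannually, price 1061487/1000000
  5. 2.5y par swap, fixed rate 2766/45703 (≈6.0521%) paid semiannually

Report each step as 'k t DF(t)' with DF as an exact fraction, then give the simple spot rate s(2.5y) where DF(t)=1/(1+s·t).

1 1/2 2437/2500
2 1 1881/2000
3 3/2 8987/10000
4 2 4473/5000
5 5/2 8617/10000
s(2.5y) = (1/(8617/10000) − 1)/(5/2) = 2766/43085 ≈ 6.4199%

step 1 [0.5y] zero: DF = P = 2437/2500 ≈ 0.974800
step 2 [1y] zero: DF = P = 1881/2000 ≈ 0.940500
step 3 [1.5y] zero: DF = P = 8987/10000 ≈ 0.898700
step 4 [2y] bond c/2=9/200: DF=(1061487/1000000 − 9/200·(0.974800+0.940500+0.898700))/(1+9/200) = 4473/5000 ≈ 0.894600
step 5 [2.5y] swap r/2=1383/45703: DF=(1 − 1383/45703·(0.974800+0.940500+0.898700+0.894600))/(1+1383/45703) = 8617/10000 ≈ 0.861700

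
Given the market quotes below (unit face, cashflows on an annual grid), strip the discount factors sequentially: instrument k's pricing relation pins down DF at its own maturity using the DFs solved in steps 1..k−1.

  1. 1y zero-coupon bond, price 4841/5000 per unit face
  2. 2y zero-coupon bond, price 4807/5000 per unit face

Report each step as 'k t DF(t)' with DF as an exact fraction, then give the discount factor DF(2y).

1 1 4841/5000
2 2 4807/5000
DF(2y) = 4807/5000 ≈ 0.961400

step 1 [1y] zero: DF = P = 4841/5000 ≈ 0.968200
step 2 [2y] zero: DF = P = 4807/5000 ≈ 0.961400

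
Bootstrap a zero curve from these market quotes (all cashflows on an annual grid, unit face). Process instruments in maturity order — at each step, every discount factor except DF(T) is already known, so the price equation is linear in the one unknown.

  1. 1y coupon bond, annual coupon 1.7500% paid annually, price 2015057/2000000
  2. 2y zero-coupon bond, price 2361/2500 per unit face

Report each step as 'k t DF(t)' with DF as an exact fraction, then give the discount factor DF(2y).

1 1 4951/5000
2 2 2361/2500
DF(2y) = 2361/2500 ≈ 0.944400

step 1 [1y] bond c/1=7/400: DF=(2015057/2000000 − 7/400·(0))/(1+7/400) = 4951/5000 ≈ 0.990200
step 2 [2y] zero: DF = P = 2361/2500 ≈ 0.944400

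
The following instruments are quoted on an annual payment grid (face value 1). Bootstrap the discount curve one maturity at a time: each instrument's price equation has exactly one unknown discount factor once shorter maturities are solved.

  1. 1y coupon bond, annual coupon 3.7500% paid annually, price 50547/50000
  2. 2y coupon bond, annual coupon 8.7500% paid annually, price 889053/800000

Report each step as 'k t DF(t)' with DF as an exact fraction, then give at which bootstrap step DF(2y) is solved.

step 1 [1y] bond c/1=3/80: DF=(50547/50000 − 3/80·(0))/(1+3/80) = 609/625 ≈ 0.974400
step 2 [2y] bond c/1=7/80: DF=(889053/800000 − 7/80·(0.974400))/(1+7/80) = 1887/2000 ≈ 0.943500

1 1 609/625
2 2 1887/2000
DF(2y) is solved at step 2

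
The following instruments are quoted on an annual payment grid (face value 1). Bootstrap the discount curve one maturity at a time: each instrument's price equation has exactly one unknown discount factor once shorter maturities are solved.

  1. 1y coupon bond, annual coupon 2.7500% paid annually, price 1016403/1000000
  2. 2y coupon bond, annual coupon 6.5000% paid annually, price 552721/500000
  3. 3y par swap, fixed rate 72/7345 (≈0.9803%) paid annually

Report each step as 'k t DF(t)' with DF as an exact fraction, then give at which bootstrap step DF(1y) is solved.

1 1 2473/2500
2 2 611/625
3 3 607/625
DF(1y) is solved at step 1

step 1 [1y] bond c/1=11/400: DF=(1016403/1000000 − 11/400·(0))/(1+11/400) = 2473/2500 ≈ 0.989200
step 2 [2y] bond c/1=13/200: DF=(552721/500000 − 13/200·(0.989200))/(1+13/200) = 611/625 ≈ 0.977600
step 3 [3y] swap r/1=72/7345: DF=(1 − 72/7345·(0.989200+0.977600))/(1+72/7345) = 607/625 ≈ 0.971200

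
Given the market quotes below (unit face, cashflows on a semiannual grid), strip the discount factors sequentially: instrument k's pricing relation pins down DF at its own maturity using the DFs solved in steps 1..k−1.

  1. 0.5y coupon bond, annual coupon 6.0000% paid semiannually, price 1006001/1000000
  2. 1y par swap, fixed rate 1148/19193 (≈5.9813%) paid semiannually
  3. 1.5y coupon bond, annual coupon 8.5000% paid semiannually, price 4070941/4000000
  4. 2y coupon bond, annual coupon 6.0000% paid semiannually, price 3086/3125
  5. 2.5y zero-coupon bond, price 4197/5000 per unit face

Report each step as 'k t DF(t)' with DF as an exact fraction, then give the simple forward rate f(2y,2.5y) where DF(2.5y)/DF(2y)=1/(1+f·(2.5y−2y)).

step 1 [0.5y] bond c/2=3/100: DF=(1006001/1000000 − 3/100·(0))/(1+3/100) = 9767/10000 ≈ 0.976700
step 2 [1y] swap r/2=574/19193: DF=(1 − 574/19193·(0.976700))/(1+574/19193) = 4713/5000 ≈ 0.942600
step 3 [1.5y] bond c/2=17/400: DF=(4070941/4000000 − 17/400·(0.976700+0.942600))/(1+17/400) = 449/500 ≈ 0.898000
step 4 [2y] bond c/2=3/100: DF=(3086/3125 − 3/100·(0.976700+0.942600+0.898000))/(1+3/100) = 8767/10000 ≈ 0.876700
step 5 [2.5y] zero: DF = P = 4197/5000 ≈ 0.839400

1 1/2 9767/10000
2 1 4713/5000
3 3/2 449/500
4 2 8767/10000
5 5/2 4197/5000
f(2y,2.5y) = ((8767/10000)/(4197/5000) − 1)/(1/2) = 373/4197 ≈ 8.8873%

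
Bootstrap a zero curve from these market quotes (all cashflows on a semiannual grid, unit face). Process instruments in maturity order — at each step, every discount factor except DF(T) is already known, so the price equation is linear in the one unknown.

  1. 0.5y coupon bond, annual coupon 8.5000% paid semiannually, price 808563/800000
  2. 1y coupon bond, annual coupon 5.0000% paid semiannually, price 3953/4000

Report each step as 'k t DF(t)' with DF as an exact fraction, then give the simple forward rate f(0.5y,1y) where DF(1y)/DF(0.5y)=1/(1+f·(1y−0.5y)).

1 1/2 1939/2000
2 1 1881/2000
f(0.5y,1y) = ((1939/2000)/(1881/2000) − 1)/(1/2) = 116/1881 ≈ 6.1669%

step 1 [0.5y] bond c/2=17/400: DF=(808563/800000 − 17/400·(0))/(1+17/400) = 1939/2000 ≈ 0.969500
step 2 [1y] bond c/2=1/40: DF=(3953/4000 − 1/40·(0.969500))/(1+1/40) = 1881/2000 ≈ 0.940500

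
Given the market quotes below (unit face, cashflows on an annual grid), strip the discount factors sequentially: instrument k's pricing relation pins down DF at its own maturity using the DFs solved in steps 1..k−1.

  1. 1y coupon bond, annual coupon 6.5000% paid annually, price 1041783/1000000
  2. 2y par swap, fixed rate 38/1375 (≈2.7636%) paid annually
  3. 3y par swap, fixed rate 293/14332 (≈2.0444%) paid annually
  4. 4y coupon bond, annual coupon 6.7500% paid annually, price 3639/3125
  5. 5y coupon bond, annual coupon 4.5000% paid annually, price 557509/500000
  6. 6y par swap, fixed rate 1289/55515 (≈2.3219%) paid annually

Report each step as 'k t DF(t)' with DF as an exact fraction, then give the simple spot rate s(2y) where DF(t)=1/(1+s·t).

1 1 4891/5000
2 2 2367/2500
3 3 4707/5000
4 4 1137/1250
5 5 2261/2500
6 6 8711/10000
s(2y) = (1/(2367/2500) − 1)/(2) = 133/4734 ≈ 2.8095%

step 1 [1y] bond c/1=13/200: DF=(1041783/1000000 − 13/200·(0))/(1+13/200) = 4891/5000 ≈ 0.978200
step 2 [2y] swap r/1=38/1375: DF=(1 − 38/1375·(0.978200))/(1+38/1375) = 2367/2500 ≈ 0.946800
step 3 [3y] swap r/1=293/14332: DF=(1 − 293/14332·(0.978200+0.946800))/(1+293/14332) = 4707/5000 ≈ 0.941400
step 4 [4y] bond c/1=27/400: DF=(3639/3125 − 27/400·(0.978200+0.946800+0.941400))/(1+27/400) = 1137/1250 ≈ 0.909600
step 5 [5y] bond c/1=9/200: DF=(557509/500000 − 9/200·(0.978200+0.946800+0.941400+0.909600))/(1+9/200) = 2261/2500 ≈ 0.904400
step 6 [6y] swap r/1=1289/55515: DF=(1 − 1289/55515·(0.978200+0.946800+0.941400+0.909600+0.904400))/(1+1289/55515) = 8711/10000 ≈ 0.871100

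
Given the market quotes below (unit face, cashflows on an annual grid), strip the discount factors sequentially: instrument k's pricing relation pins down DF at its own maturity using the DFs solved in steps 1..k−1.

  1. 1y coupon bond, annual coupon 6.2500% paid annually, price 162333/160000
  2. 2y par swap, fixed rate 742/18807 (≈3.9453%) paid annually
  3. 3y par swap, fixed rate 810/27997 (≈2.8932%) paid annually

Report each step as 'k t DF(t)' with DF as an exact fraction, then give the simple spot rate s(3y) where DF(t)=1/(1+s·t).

step 1 [1y] bond c/1=1/16: DF=(162333/160000 − 1/16·(0))/(1+1/16) = 9549/10000 ≈ 0.954900
step 2 [2y] swap r/1=742/18807: DF=(1 − 742/18807·(0.954900))/(1+742/18807) = 4629/5000 ≈ 0.925800
step 3 [3y] swap r/1=810/27997: DF=(1 − 810/27997·(0.954900+0.925800))/(1+810/27997) = 919/1000 ≈ 0.919000

1 1 9549/10000
2 2 4629/5000
3 3 919/1000
s(3y) = (1/(919/1000) − 1)/(3) = 27/919 ≈ 2.9380%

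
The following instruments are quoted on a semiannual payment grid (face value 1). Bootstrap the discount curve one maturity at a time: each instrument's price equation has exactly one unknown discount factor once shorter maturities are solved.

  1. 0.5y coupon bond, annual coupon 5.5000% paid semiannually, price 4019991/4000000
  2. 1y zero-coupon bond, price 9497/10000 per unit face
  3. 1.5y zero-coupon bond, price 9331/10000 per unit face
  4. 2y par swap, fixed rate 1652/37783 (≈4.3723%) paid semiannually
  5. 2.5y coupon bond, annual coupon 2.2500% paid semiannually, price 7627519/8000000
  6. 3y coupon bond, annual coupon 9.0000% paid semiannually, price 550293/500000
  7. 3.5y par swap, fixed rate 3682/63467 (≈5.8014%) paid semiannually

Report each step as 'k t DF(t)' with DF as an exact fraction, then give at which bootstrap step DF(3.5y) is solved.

step 1 [0.5y] bond c/2=11/400: DF=(4019991/4000000 − 11/400·(0))/(1+11/400) = 9781/10000 ≈ 0.978100
step 2 [1y] zero: DF = P = 9497/10000 ≈ 0.949700
step 3 [1.5y] zero: DF = P = 9331/10000 ≈ 0.933100
step 4 [2y] swap r/2=826/37783: DF=(1 − 826/37783·(0.978100+0.949700+0.933100))/(1+826/37783) = 4587/5000 ≈ 0.917400
step 5 [2.5y] bond c/2=9/800: DF=(7627519/8000000 − 9/800·(0.978100+0.949700+0.933100+0.917400))/(1+9/800) = 563/625 ≈ 0.900800
step 6 [3y] bond c/2=9/200: DF=(550293/500000 − 9/200·(0.978100+0.949700+0.933100+0.917400+0.900800))/(1+9/200) = 8517/10000 ≈ 0.851700
step 7 [3.5y] swap r/2=1841/63467: DF=(1 − 1841/63467·(0.978100+0.949700+0.933100+0.917400+0.900800+0.851700))/(1+1841/63467) = 8159/10000 ≈ 0.815900

1 1/2 9781/10000
2 1 9497/10000
3 3/2 9331/10000
4 2 4587/5000
5 5/2 563/625
6 3 8517/10000
7 7/2 8159/10000
DF(3.5y) is solved at step 7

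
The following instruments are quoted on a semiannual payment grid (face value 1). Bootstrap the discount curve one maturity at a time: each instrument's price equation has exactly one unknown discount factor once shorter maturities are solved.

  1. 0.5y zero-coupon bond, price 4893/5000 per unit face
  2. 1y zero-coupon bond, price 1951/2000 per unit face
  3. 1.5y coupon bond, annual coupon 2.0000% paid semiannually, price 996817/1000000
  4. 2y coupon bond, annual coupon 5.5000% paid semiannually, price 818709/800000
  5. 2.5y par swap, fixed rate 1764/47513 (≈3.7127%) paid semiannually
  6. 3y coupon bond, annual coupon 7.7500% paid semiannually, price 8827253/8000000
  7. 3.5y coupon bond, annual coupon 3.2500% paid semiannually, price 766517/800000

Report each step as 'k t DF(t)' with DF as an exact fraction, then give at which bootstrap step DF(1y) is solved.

step 1 [0.5y] zero: DF = P = 4893/5000 ≈ 0.978600
step 2 [1y] zero: DF = P = 1951/2000 ≈ 0.975500
step 3 [1.5y] bond c/2=1/100: DF=(996817/1000000 − 1/100·(0.978600+0.975500))/(1+1/100) = 2419/2500 ≈ 0.967600
step 4 [2y] bond c/2=11/400: DF=(818709/800000 − 11/400·(0.978600+0.975500+0.967600))/(1+11/400) = 4589/5000 ≈ 0.917800
step 5 [2.5y] swap r/2=882/47513: DF=(1 − 882/47513·(0.978600+0.975500+0.967600+0.917800))/(1+882/47513) = 4559/5000 ≈ 0.911800
step 6 [3y] bond c/2=31/800: DF=(8827253/8000000 − 31/800·(0.978600+0.975500+0.967600+0.917800+0.911800))/(1+31/800) = 177/200 ≈ 0.885000
step 7 [3.5y] bond c/2=13/800: DF=(766517/800000 − 13/800·(0.978600+0.975500+0.967600+0.917800+0.911800+0.885000))/(1+13/800) = 8527/10000 ≈ 0.852700

1 1/2 4893/5000
2 1 1951/2000
3 3/2 2419/2500
4 2 4589/5000
5 5/2 4559/5000
6 3 177/200
7 7/2 8527/10000
DF(1y) is solved at step 2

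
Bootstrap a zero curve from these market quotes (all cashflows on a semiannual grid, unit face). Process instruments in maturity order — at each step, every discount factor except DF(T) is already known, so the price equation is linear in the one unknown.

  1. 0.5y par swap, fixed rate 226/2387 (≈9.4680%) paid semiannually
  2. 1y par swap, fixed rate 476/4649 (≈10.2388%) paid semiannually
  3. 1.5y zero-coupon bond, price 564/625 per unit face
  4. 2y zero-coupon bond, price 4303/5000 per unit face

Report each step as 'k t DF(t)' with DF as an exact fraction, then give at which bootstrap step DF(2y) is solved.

1 1/2 2387/2500
2 1 1131/1250
3 3/2 564/625
4 2 4303/5000
DF(2y) is solved at step 4

step 1 [0.5y] swap r/2=113/2387: DF=(1 − 113/2387·(0))/(1+113/2387) = 2387/2500 ≈ 0.954800
step 2 [1y] swap r/2=238/4649: DF=(1 − 238/4649·(0.954800))/(1+238/4649) = 1131/1250 ≈ 0.904800
step 3 [1.5y] zero: DF = P = 564/625 ≈ 0.902400
step 4 [2y] zero: DF = P = 4303/5000 ≈ 0.860600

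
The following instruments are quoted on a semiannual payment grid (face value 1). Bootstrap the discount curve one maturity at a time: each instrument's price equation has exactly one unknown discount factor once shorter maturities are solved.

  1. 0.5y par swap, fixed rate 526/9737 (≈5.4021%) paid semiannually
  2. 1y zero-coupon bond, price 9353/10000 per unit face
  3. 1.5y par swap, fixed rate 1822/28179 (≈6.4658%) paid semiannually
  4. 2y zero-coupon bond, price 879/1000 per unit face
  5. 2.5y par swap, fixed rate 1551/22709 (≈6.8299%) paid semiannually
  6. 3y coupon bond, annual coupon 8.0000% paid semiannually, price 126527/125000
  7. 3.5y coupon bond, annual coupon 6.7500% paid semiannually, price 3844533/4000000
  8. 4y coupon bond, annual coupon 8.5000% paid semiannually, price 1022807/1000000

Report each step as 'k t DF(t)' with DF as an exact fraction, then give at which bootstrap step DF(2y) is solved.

1 1/2 9737/10000
2 1 9353/10000
3 3/2 9089/10000
4 2 879/1000
5 5/2 8449/10000
6 3 3993/5000
7 7/2 3777/5000
8 4 3663/5000
DF(2y) is solved at step 4

step 1 [0.5y] swap r/2=263/9737: DF=(1 − 263/9737·(0))/(1+263/9737) = 9737/10000 ≈ 0.973700
step 2 [1y] zero: DF = P = 9353/10000 ≈ 0.935300
step 3 [1.5y] swap r/2=911/28179: DF=(1 − 911/28179·(0.973700+0.935300))/(1+911/28179) = 9089/10000 ≈ 0.908900
step 4 [2y] zero: DF = P = 879/1000 ≈ 0.879000
step 5 [2.5y] swap r/2=1551/45418: DF=(1 − 1551/45418·(0.973700+0.935300+0.908900+0.879000))/(1+1551/45418) = 8449/10000 ≈ 0.844900
step 6 [3y] bond c/2=1/25: DF=(126527/125000 − 1/25·(0.973700+0.935300+0.908900+0.879000+0.844900))/(1+1/25) = 3993/5000 ≈ 0.798600
step 7 [3.5y] bond c/2=27/800: DF=(3844533/4000000 − 27/800·(0.973700+0.935300+0.908900+0.879000+0.844900+0.798600))/(1+27/800) = 3777/5000 ≈ 0.755400
step 8 [4y] bond c/2=17/400: DF=(1022807/1000000 − 17/400·(0.973700+0.935300+0.908900+0.879000+0.844900+0.798600+0.755400))/(1+17/400) = 3663/5000 ≈ 0.732600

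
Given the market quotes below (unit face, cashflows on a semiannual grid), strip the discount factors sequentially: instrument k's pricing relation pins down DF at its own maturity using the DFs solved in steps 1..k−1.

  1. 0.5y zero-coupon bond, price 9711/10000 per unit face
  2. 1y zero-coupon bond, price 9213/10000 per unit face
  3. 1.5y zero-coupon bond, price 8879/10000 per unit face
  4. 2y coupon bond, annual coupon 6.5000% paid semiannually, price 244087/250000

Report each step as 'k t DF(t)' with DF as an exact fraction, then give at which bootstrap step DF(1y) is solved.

step 1 [0.5y] zero: DF = P = 9711/10000 ≈ 0.971100
step 2 [1y] zero: DF = P = 9213/10000 ≈ 0.921300
step 3 [1.5y] zero: DF = P = 8879/10000 ≈ 0.887900
step 4 [2y] bond c/2=13/400: DF=(244087/250000 − 13/400·(0.971100+0.921300+0.887900))/(1+13/400) = 8581/10000 ≈ 0.858100

1 1/2 9711/10000
2 1 9213/10000
3 3/2 8879/10000
4 2 8581/10000
DF(1y) is solved at step 2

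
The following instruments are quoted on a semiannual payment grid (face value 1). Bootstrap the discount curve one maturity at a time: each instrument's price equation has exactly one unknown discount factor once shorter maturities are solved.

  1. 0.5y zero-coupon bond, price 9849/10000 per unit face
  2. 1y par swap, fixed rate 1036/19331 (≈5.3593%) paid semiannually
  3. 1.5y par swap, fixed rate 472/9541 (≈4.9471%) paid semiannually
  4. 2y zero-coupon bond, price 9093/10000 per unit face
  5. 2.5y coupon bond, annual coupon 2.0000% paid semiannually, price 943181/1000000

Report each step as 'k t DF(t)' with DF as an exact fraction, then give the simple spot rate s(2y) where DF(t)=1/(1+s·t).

1 1/2 9849/10000
2 1 4741/5000
3 3/2 2323/2500
4 2 9093/10000
5 5/2 1793/2000
s(2y) = (1/(9093/10000) − 1)/(2) = 907/18186 ≈ 4.9874%

step 1 [0.5y] zero: DF = P = 9849/10000 ≈ 0.984900
step 2 [1y] swap r/2=518/19331: DF=(1 − 518/19331·(0.984900))/(1+518/19331) = 4741/5000 ≈ 0.948200
step 3 [1.5y] swap r/2=236/9541: DF=(1 − 236/9541·(0.984900+0.948200))/(1+236/9541) = 2323/2500 ≈ 0.929200
step 4 [2y] zero: DF = P = 9093/10000 ≈ 0.909300
step 5 [2.5y] bond c/2=1/100: DF=(943181/1000000 − 1/100·(0.984900+0.948200+0.929200+0.909300))/(1+1/100) = 1793/2000 ≈ 0.896500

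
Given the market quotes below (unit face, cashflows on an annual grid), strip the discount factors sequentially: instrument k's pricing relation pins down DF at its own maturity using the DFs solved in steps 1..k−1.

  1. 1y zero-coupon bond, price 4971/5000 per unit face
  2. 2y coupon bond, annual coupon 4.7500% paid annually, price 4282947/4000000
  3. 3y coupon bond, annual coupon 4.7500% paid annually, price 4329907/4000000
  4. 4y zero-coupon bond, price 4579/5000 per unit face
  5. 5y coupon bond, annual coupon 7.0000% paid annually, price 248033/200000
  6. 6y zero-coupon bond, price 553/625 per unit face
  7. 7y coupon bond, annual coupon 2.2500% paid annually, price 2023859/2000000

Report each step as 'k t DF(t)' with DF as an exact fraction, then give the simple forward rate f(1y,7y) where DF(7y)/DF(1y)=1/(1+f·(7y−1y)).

step 1 [1y] zero: DF = P = 4971/5000 ≈ 0.994200
step 2 [2y] bond c/1=19/400: DF=(4282947/4000000 − 19/400·(0.994200))/(1+19/400) = 9771/10000 ≈ 0.977100
step 3 [3y] bond c/1=19/400: DF=(4329907/4000000 − 19/400·(0.994200+0.977100))/(1+19/400) = 118/125 ≈ 0.944000
step 4 [4y] zero: DF = P = 4579/5000 ≈ 0.915800
step 5 [5y] bond c/1=7/100: DF=(248033/200000 − 7/100·(0.994200+0.977100+0.944000+0.915800))/(1+7/100) = 2271/2500 ≈ 0.908400
step 6 [6y] zero: DF = P = 553/625 ≈ 0.884800
step 7 [7y] bond c/1=9/400: DF=(2023859/2000000 − 9/400·(0.994200+0.977100+0.944000+0.915800+0.908400+0.884800))/(1+9/400) = 8659/10000 ≈ 0.865900

1 1 4971/5000
2 2 9771/10000
3 3 118/125
4 4 4579/5000
5 5 2271/2500
6 6 553/625
7 7 8659/10000
f(1y,7y) = ((4971/5000)/(8659/10000) − 1)/(6) = 1283/51954 ≈ 2.4695%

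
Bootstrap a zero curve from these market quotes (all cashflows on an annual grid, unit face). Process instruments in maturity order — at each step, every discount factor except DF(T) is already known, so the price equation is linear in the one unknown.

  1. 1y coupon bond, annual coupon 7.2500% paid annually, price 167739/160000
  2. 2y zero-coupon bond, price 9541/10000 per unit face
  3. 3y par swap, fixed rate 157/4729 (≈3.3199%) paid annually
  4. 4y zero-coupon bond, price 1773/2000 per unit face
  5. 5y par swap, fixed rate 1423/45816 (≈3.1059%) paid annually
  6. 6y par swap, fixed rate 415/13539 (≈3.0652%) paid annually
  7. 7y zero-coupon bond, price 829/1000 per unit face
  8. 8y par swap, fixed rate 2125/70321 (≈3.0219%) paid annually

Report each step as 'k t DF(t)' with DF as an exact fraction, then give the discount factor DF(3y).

1 1 391/400
2 2 9541/10000
3 3 4529/5000
4 4 1773/2000
5 5 8577/10000
6 6 417/500
7 7 829/1000
8 8 63/80
DF(3y) = 4529/5000 ≈ 0.905800

step 1 [1y] bond c/1=29/400: DF=(167739/160000 − 29/400·(0))/(1+29/400) = 391/400 ≈ 0.977500
step 2 [2y] zero: DF = P = 9541/10000 ≈ 0.954100
step 3 [3y] swap r/1=157/4729: DF=(1 − 157/4729·(0.977500+0.954100))/(1+157/4729) = 4529/5000 ≈ 0.905800
step 4 [4y] zero: DF = P = 1773/2000 ≈ 0.886500
step 5 [5y] swap r/1=1423/45816: DF=(1 − 1423/45816·(0.977500+0.954100+0.905800+0.886500))/(1+1423/45816) = 8577/10000 ≈ 0.857700
step 6 [6y] swap r/1=415/13539: DF=(1 − 415/13539·(0.977500+0.954100+0.905800+0.886500+0.857700))/(1+415/13539) = 417/500 ≈ 0.834000
step 7 [7y] zero: DF = P = 829/1000 ≈ 0.829000
step 8 [8y] swap r/1=2125/70321: DF=(1 − 2125/70321·(0.977500+0.954100+0.905800+0.886500+0.857700+0.834000+0.829000))/(1+2125/70321) = 63/80 ≈ 0.787500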